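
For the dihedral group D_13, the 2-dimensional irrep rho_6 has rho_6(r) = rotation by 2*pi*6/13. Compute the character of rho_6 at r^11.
chi_{rho_6}(r^11) = 2*cos(2*pi*6*11/13) = 2*cos(132*pi/13)

Working: rho_6(r^11) is rotation by angle 2*pi*6*11/13, whose trace is 2*cos(2*pi*6*11/13) = 2*cos(132*pi/13).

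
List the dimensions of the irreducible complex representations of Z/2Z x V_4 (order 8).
Dimensions: 1, 1, 1, 1, 1, 1, 1, 1

Proof sketch: There are 8 irreducibles (= number of conjugacy classes). Their dimensions d_i satisfy sum d_i^2 = |G| = 8: 1 + 1 + 1 + 1 + 1 + 1 + 1 + 1 = 8. (For the product with Z/2Z: each of the 2 1-dim characters of Z/2Z tensors with each irrep of V_4, giving 2 copies of each V_4-dimension.)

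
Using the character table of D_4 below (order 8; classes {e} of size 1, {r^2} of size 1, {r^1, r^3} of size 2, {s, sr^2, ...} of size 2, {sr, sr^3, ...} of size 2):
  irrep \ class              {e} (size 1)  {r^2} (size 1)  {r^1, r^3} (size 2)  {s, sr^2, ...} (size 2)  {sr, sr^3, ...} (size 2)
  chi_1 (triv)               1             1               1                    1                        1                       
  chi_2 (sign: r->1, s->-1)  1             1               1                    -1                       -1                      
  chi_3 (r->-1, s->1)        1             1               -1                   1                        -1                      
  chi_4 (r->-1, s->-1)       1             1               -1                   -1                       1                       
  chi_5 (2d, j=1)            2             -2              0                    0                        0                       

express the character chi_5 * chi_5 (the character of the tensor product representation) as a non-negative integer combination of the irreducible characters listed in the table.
chi_5 tensor chi_5 = chi_1 + chi_2 + chi_3 + chi_4 (all other irreducibles have multiplicity 0).

Proof sketch: The character of a tensor product is the pointwise product (chi_5 * chi_5)(C) = chi_5(C) * chi_5(C):
  {e}: (2)*(2), {r^2}: (-2)*(-2), {r^1, r^3}: (0)*(0), {s, sr^2, ...}: (0)*(0), {sr, sr^3, ...}: (0)*(0)
so (chi_5 * chi_5) takes values
  {e} -> 4, {r^2} -> 4, {r^1, r^3} -> 0, {s, sr^2, ...} -> 0, {sr, sr^3, ...} -> 0.
Now take the inner product of this character with each irreducible chi from the table, <chi_5*chi_5, chi> = (1/8) sum_C |C| (chi_5*chi_5)(C) conj(chi(C)):
  <chi_5*chi_5, chi_1> = (1/8)[1*(4)*conj(1) + 1*(4)*conj(1) + 2*(0)*conj(1) + 2*(0)*conj(1) + 2*(0)*conj(1)]
      = (1/8)[(4) + (4) + (0) + (0) + (0)] = 8/8 = 1
  <chi_5*chi_5, chi_2> = (1/8)[1*(4)*conj(1) + 1*(4)*conj(1) + 2*(0)*conj(1) + 2*(0)*conj(-1) + 2*(0)*conj(-1)]
      = (1/8)[(4) + (4) + (0) + (0) + (0)] = 8/8 = 1
  <chi_5*chi_5, chi_3> = (1/8)[1*(4)*conj(1) + 1*(4)*conj(1) + 2*(0)*conj(-1) + 2*(0)*conj(1) + 2*(0)*conj(-1)]
      = (1/8)[(4) + (4) + (0) + (0) + (0)] = 8/8 = 1
  <chi_5*chi_5, chi_4> = (1/8)[1*(4)*conj(1) + 1*(4)*conj(1) + 2*(0)*conj(-1) + 2*(0)*conj(-1) + 2*(0)*conj(1)]
      = (1/8)[(4) + (4) + (0) + (0) + (0)] = 8/8 = 1
  <chi_5*chi_5, chi_5> = (1/8)[1*(4)*conj(2) + 1*(4)*conj(-2) + 2*(0)*conj(0) + 2*(0)*conj(0) + 2*(0)*conj(0)]
      = (1/8)[(8) + (-8) + (0) + (0) + (0)] = 0/8 = 0
Hence the multiplicities are chi_1: 1, chi_2: 1, chi_3: 1, chi_4: 1. Dimension check: dim(chi_5)*dim(chi_5) = 2*2 = 4 and sum (mult * dim) = 1*1 + 1*1 + 1*1 + 1*1 = 4.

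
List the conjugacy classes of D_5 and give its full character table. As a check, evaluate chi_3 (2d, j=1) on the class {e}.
Conjugacy classes: {e} of size 1, {r^1, r^4} of size 2, {r^2, r^3} of size 2, {s, sr, ..., sr^4} of size 5.
Character table:
  irrep \ class              {e} (size 1)  {r^1, r^4} (size 2)  {r^2, r^3} (size 2)  {s, sr, ..., sr^4} (size 5)
  chi_1 (triv)               1             1                    1                    1                          
  chi_2 (sign: r->1, s->-1)  1             1                    1                    -1                         
  chi_3 (2d, j=1)            2             -1/2 + sqrt(5)/2     -sqrt(5)/2 - 1/2     0                          
  chi_4 (2d, j=2)            2             -sqrt(5)/2 - 1/2     -1/2 + sqrt(5)/2     0                          

Spot check: chi_3 (2d, j=1) on {e} = 2.

Explanation: D_5 has order 2*5 = 10 with 4 conjugacy classes, hence 4 irreducibles. Sum of squared dims 1 + 1 + 4 + 4 = 10 = |G|. Linear characters come from the abelianisation; the 2-dimensional irreps have character r^k -> 2*cos(2*pi*j*k/5), reflections -> 0.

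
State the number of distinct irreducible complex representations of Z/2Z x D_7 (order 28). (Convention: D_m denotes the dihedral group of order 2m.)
10

Solution. The number of irreducible complex representations of a finite group equals its number of conjugacy classes. For a direct product, #classes(G x H) = #classes(G) * #classes(H). Z/2Z has 2 classes (abelian), D_7 has 5 classes, so 2 * 5 = 10, so Z/2Z x D_7 (order 28) has exactly 10 irreducible complex representations.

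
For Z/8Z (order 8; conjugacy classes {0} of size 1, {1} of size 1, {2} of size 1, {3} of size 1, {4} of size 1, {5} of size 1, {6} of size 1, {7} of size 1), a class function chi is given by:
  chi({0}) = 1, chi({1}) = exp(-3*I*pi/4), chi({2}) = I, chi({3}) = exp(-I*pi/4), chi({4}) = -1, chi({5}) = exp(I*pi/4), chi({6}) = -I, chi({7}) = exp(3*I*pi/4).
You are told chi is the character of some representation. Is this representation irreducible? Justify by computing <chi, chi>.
Irreducible: <chi, chi> = 1.

Details: <chi, chi> = (1/|G|) sum_C |C| * |chi(C)|^2 = (1/8)[1*|1|^2 + 1*|exp(-3*I*pi/4)|^2 + 1*|I|^2 + 1*|exp(-I*pi/4)|^2 + 1*|-1|^2 + 1*|exp(I*pi/4)|^2 + 1*|-I|^2 + 1*|exp(3*I*pi/4)|^2]
  = (1/8)[(1) + (1) + (1) + (1) + (1) + (1) + (1) + (1)] = 8/8 = 1.
(Exp terms are combined using exp(i*s)*conj(exp(i*t)) = exp(i*(s-t)), and sums of them are collapsed using the identity that for every m > 1 the m distinct m-th roots of unity sum to 0, e.g. 1 + exp(2*I*pi/3) + exp(-2*I*pi/3) = 0.)
A character is irreducible iff <chi, chi> = 1, so this representation is irreducible.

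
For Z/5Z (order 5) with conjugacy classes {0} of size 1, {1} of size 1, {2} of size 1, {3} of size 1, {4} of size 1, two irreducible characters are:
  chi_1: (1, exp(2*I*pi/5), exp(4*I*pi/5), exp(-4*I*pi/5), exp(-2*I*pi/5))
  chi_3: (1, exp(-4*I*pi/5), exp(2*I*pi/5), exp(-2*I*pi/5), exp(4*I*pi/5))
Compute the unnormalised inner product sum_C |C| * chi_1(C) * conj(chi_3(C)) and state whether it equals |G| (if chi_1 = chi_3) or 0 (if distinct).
Sum = 0; so <chi_1, chi_3> = 0 (distinct irreducibles are orthogonal).

Why: Compute term by term over conjugacy classes (|C| * chi_1(C) * conj(chi_3(C))):
  1*(1)*conj(1) + 1*(exp(2*I*pi/5))*conj(exp(-4*I*pi/5)) + 1*(exp(4*I*pi/5))*conj(exp(2*I*pi/5)) + 1*(exp(-4*I*pi/5))*conj(exp(-2*I*pi/5)) + 1*(exp(-2*I*pi/5))*conj(exp(4*I*pi/5))
  = (1) + (exp(-4*I*pi/5)) + (exp(2*I*pi/5)) + (exp(-2*I*pi/5)) + (exp(4*I*pi/5))
  = 0.
(Exp terms are combined using exp(i*s)*conj(exp(i*t)) = exp(i*(s-t)), and sums of them are collapsed using the identity that for every m > 1 the m distinct m-th roots of unity sum to 0, e.g. 1 + exp(2*I*pi/3) + exp(-2*I*pi/3) = 0.)
Dividing by |G| = 5 gives 0/5 = 0, matching the row-orthogonality relation <chi_1, chi_3> = [chi_1 = chi_3].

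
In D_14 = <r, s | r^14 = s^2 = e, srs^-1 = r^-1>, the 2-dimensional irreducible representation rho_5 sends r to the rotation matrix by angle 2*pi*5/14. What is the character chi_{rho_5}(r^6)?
chi_{rho_5}(r^6) = 2*cos(2*pi*5*6/14) = 2*cos(30*pi/7)

Working: rho_5(r^6) is rotation by angle 2*pi*5*6/14, whose trace is 2*cos(2*pi*5*6/14) = 2*cos(30*pi/7).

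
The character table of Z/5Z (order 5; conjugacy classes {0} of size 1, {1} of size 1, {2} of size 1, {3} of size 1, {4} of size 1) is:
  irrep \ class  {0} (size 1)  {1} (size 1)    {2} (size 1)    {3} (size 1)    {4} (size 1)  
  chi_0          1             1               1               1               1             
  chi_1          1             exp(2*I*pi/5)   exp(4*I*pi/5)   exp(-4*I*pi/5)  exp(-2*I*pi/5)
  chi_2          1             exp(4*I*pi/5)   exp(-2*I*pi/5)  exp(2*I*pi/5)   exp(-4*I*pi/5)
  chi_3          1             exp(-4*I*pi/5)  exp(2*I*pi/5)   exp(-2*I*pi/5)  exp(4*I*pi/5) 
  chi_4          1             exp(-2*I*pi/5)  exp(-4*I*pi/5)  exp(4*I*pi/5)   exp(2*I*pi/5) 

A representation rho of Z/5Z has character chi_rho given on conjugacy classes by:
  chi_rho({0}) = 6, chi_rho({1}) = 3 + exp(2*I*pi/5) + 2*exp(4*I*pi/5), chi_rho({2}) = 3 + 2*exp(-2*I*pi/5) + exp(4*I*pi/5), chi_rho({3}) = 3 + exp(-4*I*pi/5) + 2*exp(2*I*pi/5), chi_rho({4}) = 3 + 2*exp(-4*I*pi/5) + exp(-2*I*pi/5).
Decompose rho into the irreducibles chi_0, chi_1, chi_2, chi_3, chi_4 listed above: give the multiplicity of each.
Multiplicities: chi_0: 3, chi_1: 1, chi_2: 2, chi_3: 0, chi_4: 0.

Solution. Use <chi_rho, chi> = (1/|G|) sum_C |C| * chi_rho(C) * conj(chi(C)) with |G| = 5 for each irreducible chi in the table:
  <chi_rho, chi_0> = (1/5)[1*(6)*conj(1) + 1*(3 + exp(2*I*pi/5) + 2*exp(4*I*pi/5))*conj(1) + 1*(3 + 2*exp(-2*I*pi/5) + exp(4*I*pi/5))*conj(1) + 1*(3 + exp(-4*I*pi/5) + 2*exp(2*I*pi/5))*conj(1) + 1*(3 + 2*exp(-4*I*pi/5) + exp(-2*I*pi/5))*conj(1)]
      = (1/5)[(6) + (3 + exp(2*I*pi/5) + 2*exp(4*I*pi/5)) + (3 + 2*exp(-2*I*pi/5) + exp(4*I*pi/5)) + (3 + exp(-4*I*pi/5) + 2*exp(2*I*pi/5)) + (3 + 2*exp(-4*I*pi/5) + exp(-2*I*pi/5))] = 15/5 = 3
  <chi_rho, chi_1> = (1/5)[1*(6)*conj(1) + 1*(3 + exp(2*I*pi/5) + 2*exp(4*I*pi/5))*conj(exp(2*I*pi/5)) + 1*(3 + 2*exp(-2*I*pi/5) + exp(4*I*pi/5))*conj(exp(4*I*pi/5)) + 1*(3 + exp(-4*I*pi/5) + 2*exp(2*I*pi/5))*conj(exp(-4*I*pi/5)) + 1*(3 + 2*exp(-4*I*pi/5) + exp(-2*I*pi/5))*conj(exp(-2*I*pi/5))]
      = (1/5)[(6) + (1 + 3*exp(-2*I*pi/5) + 2*exp(2*I*pi/5)) + (1 + 3*exp(-4*I*pi/5) + 2*exp(4*I*pi/5)) + (1 + 2*exp(-4*I*pi/5) + 3*exp(4*I*pi/5)) + (1 + 2*exp(-2*I*pi/5) + 3*exp(2*I*pi/5))] = 5/5 = 1
  <chi_rho, chi_2> = (1/5)[1*(6)*conj(1) + 1*(3 + exp(2*I*pi/5) + 2*exp(4*I*pi/5))*conj(exp(4*I*pi/5)) + 1*(3 + 2*exp(-2*I*pi/5) + exp(4*I*pi/5))*conj(exp(-2*I*pi/5)) + 1*(3 + exp(-4*I*pi/5) + 2*exp(2*I*pi/5))*conj(exp(2*I*pi/5)) + 1*(3 + 2*exp(-4*I*pi/5) + exp(-2*I*pi/5))*conj(exp(-4*I*pi/5))]
      = (1/5)[(6) + (2 + 3*exp(-4*I*pi/5) + exp(-2*I*pi/5)) + (2 + exp(-4*I*pi/5) + 3*exp(2*I*pi/5)) + (2 + 3*exp(-2*I*pi/5) + exp(4*I*pi/5)) + (2 + exp(2*I*pi/5) + 3*exp(4*I*pi/5))] = 10/5 = 2
  <chi_rho, chi_3> = (1/5)[1*(6)*conj(1) + 1*(3 + exp(2*I*pi/5) + 2*exp(4*I*pi/5))*conj(exp(-4*I*pi/5)) + 1*(3 + 2*exp(-2*I*pi/5) + exp(4*I*pi/5))*conj(exp(2*I*pi/5)) + 1*(3 + exp(-4*I*pi/5) + 2*exp(2*I*pi/5))*conj(exp(-2*I*pi/5)) + 1*(3 + 2*exp(-4*I*pi/5) + exp(-2*I*pi/5))*conj(exp(4*I*pi/5))]
      = (1/5)[(6) + (2*exp(-2*I*pi/5) + exp(-4*I*pi/5) + 3*exp(4*I*pi/5)) + (3*exp(-2*I*pi/5) + 2*exp(-4*I*pi/5) + exp(2*I*pi/5)) + (exp(-2*I*pi/5) + 2*exp(4*I*pi/5) + 3*exp(2*I*pi/5)) + (3*exp(-4*I*pi/5) + exp(4*I*pi/5) + 2*exp(2*I*pi/5))] = 0/5 = 0
  <chi_rho, chi_4> = (1/5)[1*(6)*conj(1) + 1*(3 + exp(2*I*pi/5) + 2*exp(4*I*pi/5))*conj(exp(-2*I*pi/5)) + 1*(3 + 2*exp(-2*I*pi/5) + exp(4*I*pi/5))*conj(exp(-4*I*pi/5)) + 1*(3 + exp(-4*I*pi/5) + 2*exp(2*I*pi/5))*conj(exp(4*I*pi/5)) + 1*(3 + 2*exp(-4*I*pi/5) + exp(-2*I*pi/5))*conj(exp(2*I*pi/5))]
      = (1/5)[(6) + (2*exp(-4*I*pi/5) + exp(4*I*pi/5) + 3*exp(2*I*pi/5)) + (exp(-2*I*pi/5) + 3*exp(4*I*pi/5) + 2*exp(2*I*pi/5)) + (2*exp(-2*I*pi/5) + 3*exp(-4*I*pi/5) + exp(2*I*pi/5)) + (3*exp(-2*I*pi/5) + exp(-4*I*pi/5) + 2*exp(4*I*pi/5))] = 0/5 = 0
(Exp terms are combined using exp(i*s)*conj(exp(i*t)) = exp(i*(s-t)), and sums of them are collapsed using the identity that for every m > 1 the m distinct m-th roots of unity sum to 0, e.g. 1 + exp(2*I*pi/3) + exp(-2*I*pi/3) = 0.)
Dimension check: dim(rho) = sum (mult * dim) = 3*1 + 1*1 + 2*1 + 0*1 + 0*1 = 6 = chi_rho(e) = 6.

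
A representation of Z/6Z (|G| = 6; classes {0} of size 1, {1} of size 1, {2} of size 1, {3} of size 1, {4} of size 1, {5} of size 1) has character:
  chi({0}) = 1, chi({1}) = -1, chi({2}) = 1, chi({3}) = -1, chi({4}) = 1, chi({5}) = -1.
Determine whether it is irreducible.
Irreducible: <chi, chi> = 1.

Explanation: <chi, chi> = (1/|G|) sum_C |C| * |chi(C)|^2 = (1/6)[1*|1|^2 + 1*|-1|^2 + 1*|1|^2 + 1*|-1|^2 + 1*|1|^2 + 1*|-1|^2]
  = (1/6)[(1) + (1) + (1) + (1) + (1) + (1)] = 6/6 = 1.
(Exp terms are combined using exp(i*s)*conj(exp(i*t)) = exp(i*(s-t)), and sums of them are collapsed using the identity that for every m > 1 the m distinct m-th roots of unity sum to 0, e.g. 1 + exp(2*I*pi/3) + exp(-2*I*pi/3) = 0.)
A character is irreducible iff <chi, chi> = 1, so this representation is irreducible.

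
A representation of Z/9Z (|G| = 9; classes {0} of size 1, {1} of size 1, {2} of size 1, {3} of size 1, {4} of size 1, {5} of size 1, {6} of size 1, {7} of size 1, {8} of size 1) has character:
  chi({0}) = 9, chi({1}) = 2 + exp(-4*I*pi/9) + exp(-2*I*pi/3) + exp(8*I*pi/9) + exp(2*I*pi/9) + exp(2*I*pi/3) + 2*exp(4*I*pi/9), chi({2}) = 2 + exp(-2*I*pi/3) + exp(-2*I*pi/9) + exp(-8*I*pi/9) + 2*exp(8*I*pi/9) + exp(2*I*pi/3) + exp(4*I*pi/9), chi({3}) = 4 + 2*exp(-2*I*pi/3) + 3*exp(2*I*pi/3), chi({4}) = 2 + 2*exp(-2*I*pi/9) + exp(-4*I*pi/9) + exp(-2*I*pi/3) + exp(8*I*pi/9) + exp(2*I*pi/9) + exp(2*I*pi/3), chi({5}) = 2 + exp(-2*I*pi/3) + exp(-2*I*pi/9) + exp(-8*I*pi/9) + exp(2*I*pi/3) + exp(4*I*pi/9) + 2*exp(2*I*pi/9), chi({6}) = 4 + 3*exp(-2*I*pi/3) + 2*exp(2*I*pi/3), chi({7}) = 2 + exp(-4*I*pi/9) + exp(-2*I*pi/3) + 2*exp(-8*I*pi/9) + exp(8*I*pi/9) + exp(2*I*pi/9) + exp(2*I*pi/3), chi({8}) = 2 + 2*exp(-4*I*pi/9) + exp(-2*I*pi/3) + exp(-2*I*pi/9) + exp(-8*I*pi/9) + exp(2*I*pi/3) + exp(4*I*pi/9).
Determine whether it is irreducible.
Not irreducible (reducible): <chi, chi> = 13 > 1.

Details: <chi, chi> = (1/|G|) sum_C |C| * |chi(C)|^2 = (1/9)[1*|9|^2 + 1*|2 + exp(-4*I*pi/9) + exp(-2*I*pi/3) + exp(8*I*pi/9) + exp(2*I*pi/9) + exp(2*I*pi/3) + 2*exp(4*I*pi/9)|^2 + 1*|2 + exp(-2*I*pi/3) + exp(-2*I*pi/9) + exp(-8*I*pi/9) + 2*exp(8*I*pi/9) + exp(2*I*pi/3) + exp(4*I*pi/9)|^2 + 1*|4 + 2*exp(-2*I*pi/3) + 3*exp(2*I*pi/3)|^2 + 1*|2 + 2*exp(-2*I*pi/9) + exp(-4*I*pi/9) + exp(-2*I*pi/3) + exp(8*I*pi/9) + exp(2*I*pi/9) + exp(2*I*pi/3)|^2 + 1*|2 + exp(-2*I*pi/3) + exp(-2*I*pi/9) + exp(-8*I*pi/9) + exp(2*I*pi/3) + exp(4*I*pi/9) + 2*exp(2*I*pi/9)|^2 + 1*|4 + 3*exp(-2*I*pi/3) + 2*exp(2*I*pi/3)|^2 + 1*|2 + exp(-4*I*pi/9) + exp(-2*I*pi/3) + 2*exp(-8*I*pi/9) + exp(8*I*pi/9) + exp(2*I*pi/9) + exp(2*I*pi/3)|^2 + 1*|2 + 2*exp(-4*I*pi/9) + exp(-2*I*pi/3) + exp(-2*I*pi/9) + exp(-8*I*pi/9) + exp(2*I*pi/3) + exp(4*I*pi/9)|^2]
  = (1/9)[(81) + (13 + 10*exp(-4*I*pi/9) + 8*exp(-2*I*pi/3) + 8*exp(-2*I*pi/9) + 8*exp(-8*I*pi/9) + 8*exp(8*I*pi/9) + 8*exp(2*I*pi/9) + 8*exp(2*I*pi/3) + 10*exp(4*I*pi/9)) + (13 + 8*exp(-4*I*pi/9) + 8*exp(-2*I*pi/3) + 8*exp(-2*I*pi/9) + 10*exp(-8*I*pi/9) + 10*exp(8*I*pi/9) + 8*exp(2*I*pi/9) + 8*exp(2*I*pi/3) + 8*exp(4*I*pi/9)) + (3) + (13 + 8*exp(-4*I*pi/9) + 8*exp(-2*I*pi/3) + 10*exp(-2*I*pi/9) + 8*exp(-8*I*pi/9) + 8*exp(8*I*pi/9) + 10*exp(2*I*pi/9) + 8*exp(2*I*pi/3) + 8*exp(4*I*pi/9)) + (13 + 8*exp(-4*I*pi/9) + 8*exp(-2*I*pi/3) + 10*exp(-2*I*pi/9) + 8*exp(-8*I*pi/9) + 8*exp(8*I*pi/9) + 10*exp(2*I*pi/9) + 8*exp(2*I*pi/3) + 8*exp(4*I*pi/9)) + (3) + (13 + 8*exp(-4*I*pi/9) + 8*exp(-2*I*pi/3) + 8*exp(-2*I*pi/9) + 10*exp(-8*I*pi/9) + 10*exp(8*I*pi/9) + 8*exp(2*I*pi/9) + 8*exp(2*I*pi/3) + 8*exp(4*I*pi/9)) + (13 + 10*exp(-4*I*pi/9) + 8*exp(-2*I*pi/3) + 8*exp(-2*I*pi/9) + 8*exp(-8*I*pi/9) + 8*exp(8*I*pi/9) + 8*exp(2*I*pi/9) + 8*exp(2*I*pi/3) + 10*exp(4*I*pi/9))] = 117/9 = 13.
(Exp terms are combined using exp(i*s)*conj(exp(i*t)) = exp(i*(s-t)), and sums of them are collapsed using the identity that for every m > 1 the m distinct m-th roots of unity sum to 0, e.g. 1 + exp(2*I*pi/3) + exp(-2*I*pi/3) = 0.)
A character is irreducible iff <chi, chi> = 1, so this representation is reducible.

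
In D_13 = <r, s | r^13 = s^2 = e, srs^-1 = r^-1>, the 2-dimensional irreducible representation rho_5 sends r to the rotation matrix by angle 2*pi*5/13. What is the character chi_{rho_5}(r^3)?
chi_{rho_5}(r^3) = 2*cos(2*pi*5*3/13) = 2*cos(30*pi/13)

Reasoning: rho_5(r^3) is rotation by angle 2*pi*5*3/13, whose trace is 2*cos(2*pi*5*3/13) = 2*cos(30*pi/13).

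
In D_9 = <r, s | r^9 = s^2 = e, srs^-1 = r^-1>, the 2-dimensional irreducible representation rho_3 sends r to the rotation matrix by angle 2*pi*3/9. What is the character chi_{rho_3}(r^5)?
chi_{rho_3}(r^5) = 2*cos(2*pi*3*5/9) = -1

Argument: rho_3(r^5) is rotation by angle 2*pi*3*5/9, whose trace is 2*cos(2*pi*3*5/9) = -1.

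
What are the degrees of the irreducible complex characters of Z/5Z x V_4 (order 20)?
Dimensions: 1, 1, 1, 1, 1, 1, 1, 1, 1, 1, 1, 1, 1, 1, 1, 1, 1, 1, 1, 1

Proof sketch: There are 20 irreducibles (= number of conjugacy classes). Their dimensions d_i satisfy sum d_i^2 = |G| = 20: 1 + 1 + 1 + 1 + 1 + 1 + 1 + 1 + 1 + 1 + 1 + 1 + 1 + 1 + 1 + 1 + 1 + 1 + 1 + 1 = 20. (For the product with Z/5Z: each of the 5 1-dim characters of Z/5Z tensors with each irrep of V_4, giving 5 copies of each V_4-dimension.)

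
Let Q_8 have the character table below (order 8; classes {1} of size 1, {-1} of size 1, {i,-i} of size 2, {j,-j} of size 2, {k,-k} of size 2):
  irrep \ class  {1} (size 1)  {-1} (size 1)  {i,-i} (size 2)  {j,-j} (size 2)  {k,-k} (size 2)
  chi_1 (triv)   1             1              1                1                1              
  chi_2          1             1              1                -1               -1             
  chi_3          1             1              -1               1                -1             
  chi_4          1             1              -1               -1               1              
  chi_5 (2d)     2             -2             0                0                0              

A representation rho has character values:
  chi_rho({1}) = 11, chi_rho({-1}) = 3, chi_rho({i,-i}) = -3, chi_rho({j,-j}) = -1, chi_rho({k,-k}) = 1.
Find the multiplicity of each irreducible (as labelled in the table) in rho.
Multiplicities: chi_1: 1, chi_2: 1, chi_3: 2, chi_4: 3, chi_5: 2.

Argument: Use <chi_rho, chi> = (1/|G|) sum_C |C| * chi_rho(C) * conj(chi(C)) with |G| = 8 for each irreducible chi in the table:
  <chi_rho, chi_1> = (1/8)[1*(11)*conj(1) + 1*(3)*conj(1) + 2*(-3)*conj(1) + 2*(-1)*conj(1) + 2*(1)*conj(1)]
      = (1/8)[(11) + (3) + (-6) + (-2) + (2)] = 8/8 = 1
  <chi_rho, chi_2> = (1/8)[1*(11)*conj(1) + 1*(3)*conj(1) + 2*(-3)*conj(1) + 2*(-1)*conj(-1) + 2*(1)*conj(-1)]
      = (1/8)[(11) + (3) + (-6) + (2) + (-2)] = 8/8 = 1
  <chi_rho, chi_3> = (1/8)[1*(11)*conj(1) + 1*(3)*conj(1) + 2*(-3)*conj(-1) + 2*(-1)*conj(1) + 2*(1)*conj(-1)]
      = (1/8)[(11) + (3) + (6) + (-2) + (-2)] = 16/8 = 2
  <chi_rho, chi_4> = (1/8)[1*(11)*conj(1) + 1*(3)*conj(1) + 2*(-3)*conj(-1) + 2*(-1)*conj(-1) + 2*(1)*conj(1)]
      = (1/8)[(11) + (3) + (6) + (2) + (2)] = 24/8 = 3
  <chi_rho, chi_5> = (1/8)[1*(11)*conj(2) + 1*(3)*conj(-2) + 2*(-3)*conj(0) + 2*(-1)*conj(0) + 2*(1)*conj(0)]
      = (1/8)[(22) + (-6) + (0) + (0) + (0)] = 16/8 = 2
Dimension check: dim(rho) = sum (mult * dim) = 1*1 + 1*1 + 2*1 + 3*1 + 2*2 = 11 = chi_rho(e) = 11.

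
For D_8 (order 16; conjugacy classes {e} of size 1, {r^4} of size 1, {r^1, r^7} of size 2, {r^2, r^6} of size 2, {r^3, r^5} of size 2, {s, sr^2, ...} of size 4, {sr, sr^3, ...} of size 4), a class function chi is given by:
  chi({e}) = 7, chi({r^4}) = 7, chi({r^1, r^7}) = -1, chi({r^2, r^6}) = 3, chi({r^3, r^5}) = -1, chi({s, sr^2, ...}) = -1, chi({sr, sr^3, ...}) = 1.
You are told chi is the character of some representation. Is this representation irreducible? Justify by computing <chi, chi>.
Not irreducible (reducible): <chi, chi> = 8 > 1.

Reasoning: <chi, chi> = (1/|G|) sum_C |C| * |chi(C)|^2 = (1/16)[1*|7|^2 + 1*|7|^2 + 2*|-1|^2 + 2*|3|^2 + 2*|-1|^2 + 4*|-1|^2 + 4*|1|^2]
  = (1/16)[(49) + (49) + (2) + (18) + (2) + (4) + (4)] = 128/16 = 8.
A character is irreducible iff <chi, chi> = 1, so this representation is reducible.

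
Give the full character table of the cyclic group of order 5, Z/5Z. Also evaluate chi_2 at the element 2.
Character table of Z/5Z (irreps indexed chi_0,...,chi_4 with chi_k(m) = zeta_5^(k*m), zeta_5 = exp(2*pi*i/5)):
  irrep \ class  {0} (size 1)  {1} (size 1)    {2} (size 1)    {3} (size 1)    {4} (size 1)  
  chi_0          1             1               1               1               1             
  chi_1          1             exp(2*I*pi/5)   exp(4*I*pi/5)   exp(-4*I*pi/5)  exp(-2*I*pi/5)
  chi_2          1             exp(4*I*pi/5)   exp(-2*I*pi/5)  exp(2*I*pi/5)   exp(-4*I*pi/5)
  chi_3          1             exp(-4*I*pi/5)  exp(2*I*pi/5)   exp(-2*I*pi/5)  exp(4*I*pi/5) 
  chi_4          1             exp(-2*I*pi/5)  exp(-4*I*pi/5)  exp(4*I*pi/5)   exp(2*I*pi/5) 

Spot check: chi_2(2) = zeta_5^(2*2) = zeta_5^4 = exp(-2*I*pi/5).

Justification: Z/5Z is abelian, so all 5 irreducible complex representations are 1-dimensional. They are given by chi_k(m) = zeta_5^(k*m) for k = 0,...,4. Row orthogonality: sum_m chi_k(m) conj(chi_l(m)) = 5 * [k = l].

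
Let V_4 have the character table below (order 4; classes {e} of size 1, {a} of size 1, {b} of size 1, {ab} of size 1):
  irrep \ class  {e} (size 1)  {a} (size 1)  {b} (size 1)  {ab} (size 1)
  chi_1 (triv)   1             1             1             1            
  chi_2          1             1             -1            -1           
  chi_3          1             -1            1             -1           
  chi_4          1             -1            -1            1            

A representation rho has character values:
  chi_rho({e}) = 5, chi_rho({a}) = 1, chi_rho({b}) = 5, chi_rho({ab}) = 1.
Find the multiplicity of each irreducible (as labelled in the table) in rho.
Multiplicities: chi_1: 3, chi_2: 0, chi_3: 2, chi_4: 0.

Explanation: Use <chi_rho, chi> = (1/|G|) sum_C |C| * chi_rho(C) * conj(chi(C)) with |G| = 4 for each irreducible chi in the table:
  <chi_rho, chi_1> = (1/4)[1*(5)*conj(1) + 1*(1)*conj(1) + 1*(5)*conj(1) + 1*(1)*conj(1)]
      = (1/4)[(5) + (1) + (5) + (1)] = 12/4 = 3
  <chi_rho, chi_2> = (1/4)[1*(5)*conj(1) + 1*(1)*conj(1) + 1*(5)*conj(-1) + 1*(1)*conj(-1)]
      = (1/4)[(5) + (1) + (-5) + (-1)] = 0/4 = 0
  <chi_rho, chi_3> = (1/4)[1*(5)*conj(1) + 1*(1)*conj(-1) + 1*(5)*conj(1) + 1*(1)*conj(-1)]
      = (1/4)[(5) + (-1) + (5) + (-1)] = 8/4 = 2
  <chi_rho, chi_4> = (1/4)[1*(5)*conj(1) + 1*(1)*conj(-1) + 1*(5)*conj(-1) + 1*(1)*conj(1)]
      = (1/4)[(5) + (-1) + (-5) + (1)] = 0/4 = 0
Dimension check: dim(rho) = sum (mult * dim) = 3*1 + 0*1 + 2*1 + 0*1 = 5 = chi_rho(e) = 5.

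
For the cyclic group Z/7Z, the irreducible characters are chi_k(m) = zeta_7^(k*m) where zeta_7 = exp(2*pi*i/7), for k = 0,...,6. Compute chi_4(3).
chi_4(3) = zeta_7^12 = exp(-4*I*pi/7)

Derivation: chi_4(3) = zeta_7^(4*3) = zeta_7^12. Since zeta_7^7 = 1, this equals zeta_7^5 = exp(2*pi*i*5/7) = exp(-4*I*pi/7).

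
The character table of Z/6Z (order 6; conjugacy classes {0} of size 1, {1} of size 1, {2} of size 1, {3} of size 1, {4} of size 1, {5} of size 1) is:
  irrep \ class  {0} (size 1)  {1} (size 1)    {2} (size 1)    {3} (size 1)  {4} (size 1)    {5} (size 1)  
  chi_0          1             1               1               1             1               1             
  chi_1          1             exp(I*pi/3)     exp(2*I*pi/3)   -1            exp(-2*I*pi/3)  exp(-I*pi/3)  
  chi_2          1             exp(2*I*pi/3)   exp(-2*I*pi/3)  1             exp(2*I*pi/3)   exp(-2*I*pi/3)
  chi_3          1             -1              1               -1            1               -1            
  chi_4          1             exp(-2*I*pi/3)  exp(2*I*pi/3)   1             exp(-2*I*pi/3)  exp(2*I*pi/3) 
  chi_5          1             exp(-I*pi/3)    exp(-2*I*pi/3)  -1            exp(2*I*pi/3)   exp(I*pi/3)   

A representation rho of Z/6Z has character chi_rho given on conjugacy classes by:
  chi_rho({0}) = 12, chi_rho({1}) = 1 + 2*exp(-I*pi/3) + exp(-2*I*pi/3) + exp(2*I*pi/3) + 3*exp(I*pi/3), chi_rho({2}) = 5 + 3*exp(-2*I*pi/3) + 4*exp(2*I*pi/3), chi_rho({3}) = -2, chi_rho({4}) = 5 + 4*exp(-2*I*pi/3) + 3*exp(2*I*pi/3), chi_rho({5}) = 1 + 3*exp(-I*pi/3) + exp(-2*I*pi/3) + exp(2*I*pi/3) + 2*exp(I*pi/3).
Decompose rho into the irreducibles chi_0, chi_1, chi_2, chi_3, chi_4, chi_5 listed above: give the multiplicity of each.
Multiplicities: chi_0: 3, chi_1: 3, chi_2: 1, chi_3: 2, chi_4: 1, chi_5: 2.

Explanation: Use <chi_rho, chi> = (1/|G|) sum_C |C| * chi_rho(C) * conj(chi(C)) with |G| = 6 for each irreducible chi in the table:
  <chi_rho, chi_0> = (1/6)[1*(12)*conj(1) + 1*(1 + 2*exp(-I*pi/3) + exp(-2*I*pi/3) + exp(2*I*pi/3) + 3*exp(I*pi/3))*conj(1) + 1*(5 + 3*exp(-2*I*pi/3) + 4*exp(2*I*pi/3))*conj(1) + 1*(-2)*conj(1) + 1*(5 + 4*exp(-2*I*pi/3) + 3*exp(2*I*pi/3))*conj(1) + 1*(1 + 3*exp(-I*pi/3) + exp(-2*I*pi/3) + exp(2*I*pi/3) + 2*exp(I*pi/3))*conj(1)]
      = (1/6)[(12) + (1 + 2*exp(-I*pi/3) + exp(-2*I*pi/3) + exp(2*I*pi/3) + 3*exp(I*pi/3)) + (5 + 3*exp(-2*I*pi/3) + 4*exp(2*I*pi/3)) + (-2) + (5 + 4*exp(-2*I*pi/3) + 3*exp(2*I*pi/3)) + (1 + 3*exp(-I*pi/3) + exp(-2*I*pi/3) + exp(2*I*pi/3) + 2*exp(I*pi/3))] = 18/6 = 3
  <chi_rho, chi_1> = (1/6)[1*(12)*conj(1) + 1*(1 + 2*exp(-I*pi/3) + exp(-2*I*pi/3) + exp(2*I*pi/3) + 3*exp(I*pi/3))*conj(exp(I*pi/3)) + 1*(5 + 3*exp(-2*I*pi/3) + 4*exp(2*I*pi/3))*conj(exp(2*I*pi/3)) + 1*(-2)*conj(-1) + 1*(5 + 4*exp(-2*I*pi/3) + 3*exp(2*I*pi/3))*conj(exp(-2*I*pi/3)) + 1*(1 + 3*exp(-I*pi/3) + exp(-2*I*pi/3) + exp(2*I*pi/3) + 2*exp(I*pi/3))*conj(exp(-I*pi/3))]
      = (1/6)[(12) + (2 + 2*exp(-2*I*pi/3) + exp(-I*pi/3) + exp(I*pi/3)) + (4 + 5*exp(-2*I*pi/3) + 3*exp(2*I*pi/3)) + (2) + (4 + 3*exp(-2*I*pi/3) + 5*exp(2*I*pi/3)) + (2 + exp(-I*pi/3) + exp(I*pi/3) + 2*exp(2*I*pi/3))] = 18/6 = 3
  <chi_rho, chi_2> = (1/6)[1*(12)*conj(1) + 1*(1 + 2*exp(-I*pi/3) + exp(-2*I*pi/3) + exp(2*I*pi/3) + 3*exp(I*pi/3))*conj(exp(2*I*pi/3)) + 1*(5 + 3*exp(-2*I*pi/3) + 4*exp(2*I*pi/3))*conj(exp(-2*I*pi/3)) + 1*(-2)*conj(1) + 1*(5 + 4*exp(-2*I*pi/3) + 3*exp(2*I*pi/3))*conj(exp(2*I*pi/3)) + 1*(1 + 3*exp(-I*pi/3) + exp(-2*I*pi/3) + exp(2*I*pi/3) + 2*exp(I*pi/3))*conj(exp(-2*I*pi/3))]
      = (1/6)[(12) + (-1 + 3*exp(-I*pi/3) + exp(-2*I*pi/3) + exp(2*I*pi/3)) + (3 + 4*exp(-2*I*pi/3) + 5*exp(2*I*pi/3)) + (-2) + (3 + 5*exp(-2*I*pi/3) + 4*exp(2*I*pi/3)) + (-1 + exp(-2*I*pi/3) + exp(2*I*pi/3) + 3*exp(I*pi/3))] = 6/6 = 1
  <chi_rho, chi_3> = (1/6)[1*(12)*conj(1) + 1*(1 + 2*exp(-I*pi/3) + exp(-2*I*pi/3) + exp(2*I*pi/3) + 3*exp(I*pi/3))*conj(-1) + 1*(5 + 3*exp(-2*I*pi/3) + 4*exp(2*I*pi/3))*conj(1) + 1*(-2)*conj(-1) + 1*(5 + 4*exp(-2*I*pi/3) + 3*exp(2*I*pi/3))*conj(1) + 1*(1 + 3*exp(-I*pi/3) + exp(-2*I*pi/3) + exp(2*I*pi/3) + 2*exp(I*pi/3))*conj(-1)]
      = (1/6)[(12) + (-1 - 3*exp(I*pi/3) - exp(2*I*pi/3) - exp(-2*I*pi/3) - 2*exp(-I*pi/3)) + (5 + 3*exp(-2*I*pi/3) + 4*exp(2*I*pi/3)) + (2) + (5 + 4*exp(-2*I*pi/3) + 3*exp(2*I*pi/3)) + (-1 - 2*exp(I*pi/3) - exp(2*I*pi/3) - exp(-2*I*pi/3) - 3*exp(-I*pi/3))] = 12/6 = 2
  <chi_rho, chi_4> = (1/6)[1*(12)*conj(1) + 1*(1 + 2*exp(-I*pi/3) + exp(-2*I*pi/3) + exp(2*I*pi/3) + 3*exp(I*pi/3))*conj(exp(-2*I*pi/3)) + 1*(5 + 3*exp(-2*I*pi/3) + 4*exp(2*I*pi/3))*conj(exp(2*I*pi/3)) + 1*(-2)*conj(1) + 1*(5 + 4*exp(-2*I*pi/3) + 3*exp(2*I*pi/3))*conj(exp(-2*I*pi/3)) + 1*(1 + 3*exp(-I*pi/3) + exp(-2*I*pi/3) + exp(2*I*pi/3) + 2*exp(I*pi/3))*conj(exp(2*I*pi/3))]
      = (1/6)[(12) + (-2 + exp(-2*I*pi/3) + exp(2*I*pi/3) + 2*exp(I*pi/3)) + (4 + 5*exp(-2*I*pi/3) + 3*exp(2*I*pi/3)) + (-2) + (4 + 3*exp(-2*I*pi/3) + 5*exp(2*I*pi/3)) + (-2 + 2*exp(-I*pi/3) + exp(-2*I*pi/3) + exp(2*I*pi/3))] = 6/6 = 1
  <chi_rho, chi_5> = (1/6)[1*(12)*conj(1) + 1*(1 + 2*exp(-I*pi/3) + exp(-2*I*pi/3) + exp(2*I*pi/3) + 3*exp(I*pi/3))*conj(exp(-I*pi/3)) + 1*(5 + 3*exp(-2*I*pi/3) + 4*exp(2*I*pi/3))*conj(exp(-2*I*pi/3)) + 1*(-2)*conj(-1) + 1*(5 + 4*exp(-2*I*pi/3) + 3*exp(2*I*pi/3))*conj(exp(2*I*pi/3)) + 1*(1 + 3*exp(-I*pi/3) + exp(-2*I*pi/3) + exp(2*I*pi/3) + 2*exp(I*pi/3))*conj(exp(I*pi/3))]
      = (1/6)[(12) + (1 + exp(-I*pi/3) + exp(I*pi/3) + 3*exp(2*I*pi/3)) + (3 + 4*exp(-2*I*pi/3) + 5*exp(2*I*pi/3)) + (2) + (3 + 5*exp(-2*I*pi/3) + 4*exp(2*I*pi/3)) + (1 + 3*exp(-2*I*pi/3) + exp(-I*pi/3) + exp(I*pi/3))] = 12/6 = 2
(Exp terms are combined using exp(i*s)*conj(exp(i*t)) = exp(i*(s-t)), and sums of them are collapsed using the identity that for every m > 1 the m distinct m-th roots of unity sum to 0, e.g. 1 + exp(2*I*pi/3) + exp(-2*I*pi/3) = 0.)
Dimension check: dim(rho) = sum (mult * dim) = 3*1 + 3*1 + 1*1 + 2*1 + 1*1 + 2*1 = 12 = chi_rho(e) = 12.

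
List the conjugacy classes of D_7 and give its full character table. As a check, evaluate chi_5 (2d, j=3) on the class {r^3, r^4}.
Conjugacy classes: {e} of size 1, {r^1, r^6} of size 2, {r^2, r^5} of size 2, {r^3, r^4} of size 2, {s, sr, ..., sr^6} of size 7.
Character table:
  irrep \ class              {e} (size 1)  {r^1, r^6} (size 2)  {r^2, r^5} (size 2)  {r^3, r^4} (size 2)  {s, sr, ..., sr^6} (size 7)
  chi_1 (triv)               1             1                    1                    1                    1                          
  chi_2 (sign: r->1, s->-1)  1             1                    1                    1                    -1                         
  chi_3 (2d, j=1)            2             2*cos(2*pi/7)        -2*cos(3*pi/7)       -2*cos(pi/7)         0                          
  chi_4 (2d, j=2)            2             -2*cos(3*pi/7)       -2*cos(pi/7)         2*cos(2*pi/7)        0                          
  chi_5 (2d, j=3)            2             -2*cos(pi/7)         2*cos(2*pi/7)        -2*cos(3*pi/7)       0                          

Spot check: chi_5 (2d, j=3) on {r^3, r^4} = -2*cos(3*pi/7).

Argument: D_7 has order 2*7 = 14 with 5 conjugacy classes, hence 5 irreducibles. Sum of squared dims 1 + 1 + 4 + 4 + 4 = 14 = |G|. Linear characters come from the abelianisation; the 2-dimensional irreps have character r^k -> 2*cos(2*pi*j*k/7), reflections -> 0.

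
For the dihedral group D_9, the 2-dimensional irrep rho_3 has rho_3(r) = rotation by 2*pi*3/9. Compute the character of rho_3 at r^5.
chi_{rho_3}(r^5) = 2*cos(2*pi*3*5/9) = -1

Solution. rho_3(r^5) is rotation by angle 2*pi*3*5/9, whose trace is 2*cos(2*pi*3*5/9) = -1.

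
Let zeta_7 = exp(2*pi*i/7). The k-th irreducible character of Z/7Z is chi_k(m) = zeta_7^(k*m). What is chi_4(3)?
chi_4(3) = zeta_7^12 = exp(-4*I*pi/7)

chi_4(3) = zeta_7^(4*3) = zeta_7^12. Since zeta_7^7 = 1, this equals zeta_7^5 = exp(2*pi*i*5/7) = exp(-4*I*pi/7).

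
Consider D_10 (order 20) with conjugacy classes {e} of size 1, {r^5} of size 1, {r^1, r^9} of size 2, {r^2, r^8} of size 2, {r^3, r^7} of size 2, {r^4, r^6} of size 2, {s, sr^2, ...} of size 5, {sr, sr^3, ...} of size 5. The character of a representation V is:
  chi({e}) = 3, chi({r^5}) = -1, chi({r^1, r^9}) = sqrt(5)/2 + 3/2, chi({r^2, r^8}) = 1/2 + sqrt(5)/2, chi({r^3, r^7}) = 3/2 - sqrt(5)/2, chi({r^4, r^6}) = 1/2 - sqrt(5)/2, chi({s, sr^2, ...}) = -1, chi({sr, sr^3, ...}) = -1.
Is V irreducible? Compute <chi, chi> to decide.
Not irreducible (reducible): <chi, chi> = 2 > 1.

Why: <chi, chi> = (1/|G|) sum_C |C| * |chi(C)|^2 = (1/20)[1*|3|^2 + 1*|-1|^2 + 2*|sqrt(5)/2 + 3/2|^2 + 2*|1/2 + sqrt(5)/2|^2 + 2*|3/2 - sqrt(5)/2|^2 + 2*|1/2 - sqrt(5)/2|^2 + 5*|-1|^2 + 5*|-1|^2]
  = (1/20)[(9) + (1) + (3*sqrt(5) + 7) + (sqrt(5) + 3) + (7 - 3*sqrt(5)) + (3 - sqrt(5)) + (5) + (5)] = 40/20 = 2.
A character is irreducible iff <chi, chi> = 1, so this representation is reducible.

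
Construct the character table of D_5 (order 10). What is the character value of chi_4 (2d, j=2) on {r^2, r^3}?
Conjugacy classes: {e} of size 1, {r^1, r^4} of size 2, {r^2, r^3} of size 2, {s, sr, ..., sr^4} of size 5.
Character table:
  irrep \ class              {e} (size 1)  {r^1, r^4} (size 2)  {r^2, r^3} (size 2)  {s, sr, ..., sr^4} (size 5)
  chi_1 (triv)               1             1                    1                    1                          
  chi_2 (sign: r->1, s->-1)  1             1                    1                    -1                         
  chi_3 (2d, j=1)            2             -1/2 + sqrt(5)/2     -sqrt(5)/2 - 1/2     0                          
  chi_4 (2d, j=2)            2             -sqrt(5)/2 - 1/2     -1/2 + sqrt(5)/2     0                          

Spot check: chi_4 (2d, j=2) on {r^2, r^3} = -1/2 + sqrt(5)/2.

Proof sketch: D_5 has order 2*5 = 10 with 4 conjugacy classes, hence 4 irreducibles. Sum of squared dims 1 + 1 + 4 + 4 = 10 = |G|. Linear characters come from the abelianisation; the 2-dimensional irreps have character r^k -> 2*cos(2*pi*j*k/5), reflections -> 0.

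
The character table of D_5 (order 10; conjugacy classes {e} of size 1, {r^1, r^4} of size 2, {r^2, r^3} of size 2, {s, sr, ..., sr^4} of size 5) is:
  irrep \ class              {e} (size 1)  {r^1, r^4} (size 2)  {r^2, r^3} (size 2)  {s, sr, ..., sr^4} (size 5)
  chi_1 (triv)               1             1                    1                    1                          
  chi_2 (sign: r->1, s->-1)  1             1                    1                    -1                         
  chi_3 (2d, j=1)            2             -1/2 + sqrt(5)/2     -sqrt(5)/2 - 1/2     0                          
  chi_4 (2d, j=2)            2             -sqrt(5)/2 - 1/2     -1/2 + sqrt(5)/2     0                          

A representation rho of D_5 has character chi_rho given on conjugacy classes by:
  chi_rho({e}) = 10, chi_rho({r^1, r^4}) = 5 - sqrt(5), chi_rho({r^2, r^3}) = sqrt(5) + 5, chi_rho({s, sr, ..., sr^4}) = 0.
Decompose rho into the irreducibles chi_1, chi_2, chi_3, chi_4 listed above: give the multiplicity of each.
Multiplicities: chi_1: 3, chi_2: 3, chi_3: 0, chi_4: 2.

Proof sketch: Use <chi_rho, chi> = (1/|G|) sum_C |C| * chi_rho(C) * conj(chi(C)) with |G| = 10 for each irreducible chi in the table:
  <chi_rho, chi_1> = (1/10)[1*(10)*conj(1) + 2*(5 - sqrt(5))*conj(1) + 2*(sqrt(5) + 5)*conj(1) + 5*(0)*conj(1)]
      = (1/10)[(10) + (10 - 2*sqrt(5)) + (2*sqrt(5) + 10) + (0)] = 30/10 = 3
  <chi_rho, chi_2> = (1/10)[1*(10)*conj(1) + 2*(5 - sqrt(5))*conj(1) + 2*(sqrt(5) + 5)*conj(1) + 5*(0)*conj(-1)]
      = (1/10)[(10) + (10 - 2*sqrt(5)) + (2*sqrt(5) + 10) + (0)] = 30/10 = 3
  <chi_rho, chi_3> = (1/10)[1*(10)*conj(2) + 2*(5 - sqrt(5))*conj(-1/2 + sqrt(5)/2) + 2*(sqrt(5) + 5)*conj(-sqrt(5)/2 - 1/2) + 5*(0)*conj(0)]
      = (1/10)[(20) + (-10 + 6*sqrt(5)) + (-6*sqrt(5) - 10) + (0)] = 0/10 = 0
  <chi_rho, chi_4> = (1/10)[1*(10)*conj(2) + 2*(5 - sqrt(5))*conj(-sqrt(5)/2 - 1/2) + 2*(sqrt(5) + 5)*conj(-1/2 + sqrt(5)/2) + 5*(0)*conj(0)]
      = (1/10)[(20) + (-4*sqrt(5)) + (4*sqrt(5)) + (0)] = 20/10 = 2
Dimension check: dim(rho) = sum (mult * dim) = 3*1 + 3*1 + 0*2 + 2*2 = 10 = chi_rho(e) = 10.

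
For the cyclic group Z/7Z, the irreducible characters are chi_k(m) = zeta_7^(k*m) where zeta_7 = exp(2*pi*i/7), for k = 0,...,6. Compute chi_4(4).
chi_4(4) = zeta_7^16 = exp(4*I*pi/7)

Explanation: chi_4(4) = zeta_7^(4*4) = zeta_7^16. Since zeta_7^7 = 1, this equals zeta_7^2 = exp(2*pi*i*2/7) = exp(4*I*pi/7).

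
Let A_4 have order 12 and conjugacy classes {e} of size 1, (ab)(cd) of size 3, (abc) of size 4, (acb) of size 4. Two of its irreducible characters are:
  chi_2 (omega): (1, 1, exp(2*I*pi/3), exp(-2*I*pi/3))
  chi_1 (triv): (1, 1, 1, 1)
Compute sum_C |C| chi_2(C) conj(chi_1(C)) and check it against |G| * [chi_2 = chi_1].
Sum = 0; so <chi_2, chi_1> = 0 (distinct irreducibles are orthogonal).

Solution. Compute term by term over conjugacy classes (|C| * chi_2(C) * conj(chi_1(C))):
  1*(1)*conj(1) + 3*(1)*conj(1) + 4*(exp(2*I*pi/3))*conj(1) + 4*(exp(-2*I*pi/3))*conj(1)
  = (1) + (3) + (4*exp(2*I*pi/3)) + (4*exp(-2*I*pi/3))
  = 0.
(Exp terms are combined using exp(i*s)*conj(exp(i*t)) = exp(i*(s-t)), and sums of them are collapsed using the identity that for every m > 1 the m distinct m-th roots of unity sum to 0, e.g. 1 + exp(2*I*pi/3) + exp(-2*I*pi/3) = 0.)
Dividing by |G| = 12 gives 0/12 = 0, matching the row-orthogonality relation <chi_2, chi_1> = [chi_2 = chi_1].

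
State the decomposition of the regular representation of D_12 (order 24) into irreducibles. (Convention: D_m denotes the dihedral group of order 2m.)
Each irreducible V_i of dimension d_i appears with multiplicity d_i, i.e. rho_reg = (direct sum over all irreducibles V_i) d_i V_i. The irreducible dimensions for D_12 are 1, 1, 1, 1, 2, 2, 2, 2, 2: 4 irreducibles of dimension 1, each with multiplicity 1; 5 irreducibles of dimension 2, each with multiplicity 2. Total dimension 4*1*1 + 5*2*2 = 24 = |G|.

Details: General theorem: in the regular representation of a finite group G, each irreducible appears with multiplicity equal to its dimension. Check: dim(rho_reg) = sum d_i^2 = 1 + 1 + 1 + 1 + 4 + 4 + 4 + 4 + 4 = 24 = |G|.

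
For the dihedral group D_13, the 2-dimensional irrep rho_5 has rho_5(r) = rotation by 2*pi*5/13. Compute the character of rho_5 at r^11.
chi_{rho_5}(r^11) = 2*cos(2*pi*5*11/13) = 2*cos(110*pi/13)

Why: rho_5(r^11) is rotation by angle 2*pi*5*11/13, whose trace is 2*cos(2*pi*5*11/13) = 2*cos(110*pi/13).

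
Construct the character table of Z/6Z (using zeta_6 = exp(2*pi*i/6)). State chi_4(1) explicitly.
Character table of Z/6Z (irreps indexed chi_0,...,chi_5 with chi_k(m) = zeta_6^(k*m), zeta_6 = exp(2*pi*i/6)):
  irrep \ class  {0} (size 1)  {1} (size 1)    {2} (size 1)    {3} (size 1)  {4} (size 1)    {5} (size 1)  
  chi_0          1             1               1               1             1               1             
  chi_1          1             exp(I*pi/3)     exp(2*I*pi/3)   -1            exp(-2*I*pi/3)  exp(-I*pi/3)  
  chi_2          1             exp(2*I*pi/3)   exp(-2*I*pi/3)  1             exp(2*I*pi/3)   exp(-2*I*pi/3)
  chi_3          1             -1              1               -1            1               -1            
  chi_4          1             exp(-2*I*pi/3)  exp(2*I*pi/3)   1             exp(-2*I*pi/3)  exp(2*I*pi/3) 
  chi_5          1             exp(-I*pi/3)    exp(-2*I*pi/3)  -1            exp(2*I*pi/3)   exp(I*pi/3)   

Spot check: chi_4(1) = zeta_6^(4*1) = zeta_6^4 = exp(-2*I*pi/3).

Proof sketch: Z/6Z is abelian, so all 6 irreducible complex representations are 1-dimensional. They are given by chi_k(m) = zeta_6^(k*m) for k = 0,...,5. Row orthogonality: sum_m chi_k(m) conj(chi_l(m)) = 6 * [k = l].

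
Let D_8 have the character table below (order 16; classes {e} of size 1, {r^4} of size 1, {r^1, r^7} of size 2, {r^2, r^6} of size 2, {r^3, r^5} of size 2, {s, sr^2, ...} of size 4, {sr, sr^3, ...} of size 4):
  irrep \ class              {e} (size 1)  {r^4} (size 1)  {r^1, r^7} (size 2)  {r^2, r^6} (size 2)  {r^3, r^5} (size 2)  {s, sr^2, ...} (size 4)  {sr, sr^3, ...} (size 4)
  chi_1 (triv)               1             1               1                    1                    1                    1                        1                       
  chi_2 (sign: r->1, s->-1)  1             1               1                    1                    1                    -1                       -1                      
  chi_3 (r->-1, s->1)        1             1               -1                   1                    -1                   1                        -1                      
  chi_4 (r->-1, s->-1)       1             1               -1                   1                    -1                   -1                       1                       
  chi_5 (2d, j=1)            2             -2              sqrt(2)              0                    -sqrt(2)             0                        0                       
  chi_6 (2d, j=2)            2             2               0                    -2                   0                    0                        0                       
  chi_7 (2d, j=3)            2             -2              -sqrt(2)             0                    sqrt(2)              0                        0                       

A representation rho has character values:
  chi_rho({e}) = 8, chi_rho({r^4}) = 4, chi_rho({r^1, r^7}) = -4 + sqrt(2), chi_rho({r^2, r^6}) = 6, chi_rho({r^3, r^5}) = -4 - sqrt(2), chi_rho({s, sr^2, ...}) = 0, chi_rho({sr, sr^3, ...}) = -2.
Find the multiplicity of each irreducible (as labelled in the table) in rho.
Multiplicities: chi_1: 0, chi_2: 1, chi_3: 3, chi_4: 2, chi_5: 1, chi_6: 0, chi_7: 0.

Reasoning: Use <chi_rho, chi> = (1/|G|) sum_C |C| * chi_rho(C) * conj(chi(C)) with |G| = 16 for each irreducible chi in the table:
  <chi_rho, chi_1> = (1/16)[1*(8)*conj(1) + 1*(4)*conj(1) + 2*(-4 + sqrt(2))*conj(1) + 2*(6)*conj(1) + 2*(-4 - sqrt(2))*conj(1) + 4*(0)*conj(1) + 4*(-2)*conj(1)]
      = (1/16)[(8) + (4) + (-8 + 2*sqrt(2)) + (12) + (-8 - 2*sqrt(2)) + (0) + (-8)] = 0/16 = 0
  <chi_rho, chi_2> = (1/16)[1*(8)*conj(1) + 1*(4)*conj(1) + 2*(-4 + sqrt(2))*conj(1) + 2*(6)*conj(1) + 2*(-4 - sqrt(2))*conj(1) + 4*(0)*conj(-1) + 4*(-2)*conj(-1)]
      = (1/16)[(8) + (4) + (-8 + 2*sqrt(2)) + (12) + (-8 - 2*sqrt(2)) + (0) + (8)] = 16/16 = 1
  <chi_rho, chi_3> = (1/16)[1*(8)*conj(1) + 1*(4)*conj(1) + 2*(-4 + sqrt(2))*conj(-1) + 2*(6)*conj(1) + 2*(-4 - sqrt(2))*conj(-1) + 4*(0)*conj(1) + 4*(-2)*conj(-1)]
      = (1/16)[(8) + (4) + (8 - 2*sqrt(2)) + (12) + (2*sqrt(2) + 8) + (0) + (8)] = 48/16 = 3
  <chi_rho, chi_4> = (1/16)[1*(8)*conj(1) + 1*(4)*conj(1) + 2*(-4 + sqrt(2))*conj(-1) + 2*(6)*conj(1) + 2*(-4 - sqrt(2))*conj(-1) + 4*(0)*conj(-1) + 4*(-2)*conj(1)]
      = (1/16)[(8) + (4) + (8 - 2*sqrt(2)) + (12) + (2*sqrt(2) + 8) + (0) + (-8)] = 32/16 = 2
  <chi_rho, chi_5> = (1/16)[1*(8)*conj(2) + 1*(4)*conj(-2) + 2*(-4 + sqrt(2))*conj(sqrt(2)) + 2*(6)*conj(0) + 2*(-4 - sqrt(2))*conj(-sqrt(2)) + 4*(0)*conj(0) + 4*(-2)*conj(0)]
      = (1/16)[(16) + (-8) + (4 - 8*sqrt(2)) + (0) + (4 + 8*sqrt(2)) + (0) + (0)] = 16/16 = 1
  <chi_rho, chi_6> = (1/16)[1*(8)*conj(2) + 1*(4)*conj(2) + 2*(-4 + sqrt(2))*conj(0) + 2*(6)*conj(-2) + 2*(-4 - sqrt(2))*conj(0) + 4*(0)*conj(0) + 4*(-2)*conj(0)]
      = (1/16)[(16) + (8) + (0) + (-24) + (0) + (0) + (0)] = 0/16 = 0
  <chi_rho, chi_7> = (1/16)[1*(8)*conj(2) + 1*(4)*conj(-2) + 2*(-4 + sqrt(2))*conj(-sqrt(2)) + 2*(6)*conj(0) + 2*(-4 - sqrt(2))*conj(sqrt(2)) + 4*(0)*conj(0) + 4*(-2)*conj(0)]
      = (1/16)[(16) + (-8) + (-4 + 8*sqrt(2)) + (0) + (-8*sqrt(2) - 4) + (0) + (0)] = 0/16 = 0
Dimension check: dim(rho) = sum (mult * dim) = 0*1 + 1*1 + 3*1 + 2*1 + 1*2 + 0*2 + 0*2 = 8 = chi_rho(e) = 8.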